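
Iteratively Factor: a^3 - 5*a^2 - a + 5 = (a + 1)*(a^2 - 6*a + 5) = (a - 1)*(a + 1)*(a - 5)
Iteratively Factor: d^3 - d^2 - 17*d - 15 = (d + 1)*(d^2 - 2*d - 15) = (d - 5)*(d + 1)*(d + 3)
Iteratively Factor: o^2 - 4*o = (o)*(o - 4)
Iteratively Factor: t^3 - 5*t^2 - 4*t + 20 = (t - 2)*(t^2 - 3*t - 10) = (t - 2)*(t + 2)*(t - 5)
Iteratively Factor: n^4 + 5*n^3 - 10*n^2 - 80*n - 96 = (n - 4)*(n^3 + 9*n^2 + 26*n + 24) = (n - 4)*(n + 4)*(n^2 + 5*n + 6) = (n - 4)*(n + 3)*(n + 4)*(n + 2)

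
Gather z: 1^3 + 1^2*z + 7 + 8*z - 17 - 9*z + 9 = 0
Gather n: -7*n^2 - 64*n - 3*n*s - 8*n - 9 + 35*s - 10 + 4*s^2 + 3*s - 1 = -7*n^2 + n*(-3*s - 72) + 4*s^2 + 38*s - 20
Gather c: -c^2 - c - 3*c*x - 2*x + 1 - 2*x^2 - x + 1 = -c^2 + c*(-3*x - 1) - 2*x^2 - 3*x + 2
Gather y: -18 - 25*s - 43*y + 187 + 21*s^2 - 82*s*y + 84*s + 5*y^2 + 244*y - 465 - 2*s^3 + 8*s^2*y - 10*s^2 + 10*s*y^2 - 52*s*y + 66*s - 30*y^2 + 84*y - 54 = -2*s^3 + 11*s^2 + 125*s + y^2*(10*s - 25) + y*(8*s^2 - 134*s + 285) - 350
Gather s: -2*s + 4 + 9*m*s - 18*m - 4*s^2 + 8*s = -18*m - 4*s^2 + s*(9*m + 6) + 4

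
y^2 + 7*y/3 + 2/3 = (y + 1/3)*(y + 2)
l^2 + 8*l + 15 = (l + 3)*(l + 5)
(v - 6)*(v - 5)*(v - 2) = v^3 - 13*v^2 + 52*v - 60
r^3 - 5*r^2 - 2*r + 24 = (r - 4)*(r - 3)*(r + 2)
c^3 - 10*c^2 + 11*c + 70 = (c - 7)*(c - 5)*(c + 2)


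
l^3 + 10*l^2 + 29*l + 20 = (l + 1)*(l + 4)*(l + 5)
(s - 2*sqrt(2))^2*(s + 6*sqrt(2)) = s^3 + 2*sqrt(2)*s^2 - 40*s + 48*sqrt(2)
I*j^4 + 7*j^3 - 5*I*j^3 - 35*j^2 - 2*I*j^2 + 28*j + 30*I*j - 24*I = (j - 4)*(j - 6*I)*(j - I)*(I*j - I)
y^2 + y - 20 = (y - 4)*(y + 5)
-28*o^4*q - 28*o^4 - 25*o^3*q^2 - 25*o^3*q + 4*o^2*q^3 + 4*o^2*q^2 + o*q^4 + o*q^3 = (-4*o + q)*(o + q)*(7*o + q)*(o*q + o)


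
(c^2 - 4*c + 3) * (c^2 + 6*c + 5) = c^4 + 2*c^3 - 16*c^2 - 2*c + 15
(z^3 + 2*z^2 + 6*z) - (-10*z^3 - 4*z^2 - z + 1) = 11*z^3 + 6*z^2 + 7*z - 1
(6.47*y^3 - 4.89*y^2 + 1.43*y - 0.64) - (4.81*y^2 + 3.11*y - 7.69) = 6.47*y^3 - 9.7*y^2 - 1.68*y + 7.05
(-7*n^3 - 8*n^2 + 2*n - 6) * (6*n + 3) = -42*n^4 - 69*n^3 - 12*n^2 - 30*n - 18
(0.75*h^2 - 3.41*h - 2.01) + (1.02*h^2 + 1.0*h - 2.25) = 1.77*h^2 - 2.41*h - 4.26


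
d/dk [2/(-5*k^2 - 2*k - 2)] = 4*(5*k + 1)/(5*k^2 + 2*k + 2)^2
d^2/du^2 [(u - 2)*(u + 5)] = 2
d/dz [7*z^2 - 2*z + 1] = 14*z - 2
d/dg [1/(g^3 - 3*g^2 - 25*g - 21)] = (-3*g^2 + 6*g + 25)/(-g^3 + 3*g^2 + 25*g + 21)^2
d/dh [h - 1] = 1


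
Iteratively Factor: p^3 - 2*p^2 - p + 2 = (p + 1)*(p^2 - 3*p + 2) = (p - 1)*(p + 1)*(p - 2)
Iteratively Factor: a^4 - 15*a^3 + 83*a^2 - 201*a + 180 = (a - 3)*(a^3 - 12*a^2 + 47*a - 60) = (a - 4)*(a - 3)*(a^2 - 8*a + 15) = (a - 4)*(a - 3)^2*(a - 5)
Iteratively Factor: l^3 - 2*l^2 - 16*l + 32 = (l - 4)*(l^2 + 2*l - 8) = (l - 4)*(l - 2)*(l + 4)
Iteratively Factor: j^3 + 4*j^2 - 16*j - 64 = (j + 4)*(j^2 - 16) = (j - 4)*(j + 4)*(j + 4)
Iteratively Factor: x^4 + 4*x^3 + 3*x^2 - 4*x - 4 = (x + 2)*(x^3 + 2*x^2 - x - 2) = (x + 1)*(x + 2)*(x^2 + x - 2) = (x - 1)*(x + 1)*(x + 2)*(x + 2)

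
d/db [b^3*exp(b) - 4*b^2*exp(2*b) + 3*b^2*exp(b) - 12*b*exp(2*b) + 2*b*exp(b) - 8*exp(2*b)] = (b^3 - 8*b^2*exp(b) + 6*b^2 - 32*b*exp(b) + 8*b - 28*exp(b) + 2)*exp(b)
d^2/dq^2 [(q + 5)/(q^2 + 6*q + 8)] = 2*(4*(q + 3)^2*(q + 5) - (3*q + 11)*(q^2 + 6*q + 8))/(q^2 + 6*q + 8)^3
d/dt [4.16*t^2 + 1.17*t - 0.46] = 8.32*t + 1.17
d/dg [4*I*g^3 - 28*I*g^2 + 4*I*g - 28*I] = I*(12*g^2 - 56*g + 4)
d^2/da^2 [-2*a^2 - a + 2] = -4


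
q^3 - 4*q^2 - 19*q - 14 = (q - 7)*(q + 1)*(q + 2)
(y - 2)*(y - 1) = y^2 - 3*y + 2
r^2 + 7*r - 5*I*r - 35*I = (r + 7)*(r - 5*I)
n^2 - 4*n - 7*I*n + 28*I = (n - 4)*(n - 7*I)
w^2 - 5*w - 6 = (w - 6)*(w + 1)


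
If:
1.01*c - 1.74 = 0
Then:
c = 1.72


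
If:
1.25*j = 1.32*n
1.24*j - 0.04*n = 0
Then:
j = 0.00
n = 0.00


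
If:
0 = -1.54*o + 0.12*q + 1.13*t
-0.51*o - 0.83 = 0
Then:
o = -1.63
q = -9.41666666666667*t - 20.8856209150327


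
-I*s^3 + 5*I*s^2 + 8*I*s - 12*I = (s - 6)*(s + 2)*(-I*s + I)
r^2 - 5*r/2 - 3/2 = (r - 3)*(r + 1/2)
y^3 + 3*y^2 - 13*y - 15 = (y - 3)*(y + 1)*(y + 5)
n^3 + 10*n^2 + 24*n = n*(n + 4)*(n + 6)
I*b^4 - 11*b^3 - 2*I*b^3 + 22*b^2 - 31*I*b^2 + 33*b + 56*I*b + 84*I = (b - 3)*(b + 4*I)*(b + 7*I)*(I*b + I)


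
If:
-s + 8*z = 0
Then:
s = 8*z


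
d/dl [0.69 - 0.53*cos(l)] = 0.53*sin(l)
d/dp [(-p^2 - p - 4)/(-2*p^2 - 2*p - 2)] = -(6*p + 3)/(2*(p^2 + p + 1)^2)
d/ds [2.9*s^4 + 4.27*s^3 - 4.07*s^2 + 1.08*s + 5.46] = 11.6*s^3 + 12.81*s^2 - 8.14*s + 1.08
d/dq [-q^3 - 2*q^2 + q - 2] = -3*q^2 - 4*q + 1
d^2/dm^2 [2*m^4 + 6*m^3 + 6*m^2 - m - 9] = 24*m^2 + 36*m + 12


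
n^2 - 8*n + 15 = (n - 5)*(n - 3)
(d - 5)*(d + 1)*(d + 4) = d^3 - 21*d - 20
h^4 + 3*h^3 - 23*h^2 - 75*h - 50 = (h - 5)*(h + 1)*(h + 2)*(h + 5)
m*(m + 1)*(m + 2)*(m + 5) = m^4 + 8*m^3 + 17*m^2 + 10*m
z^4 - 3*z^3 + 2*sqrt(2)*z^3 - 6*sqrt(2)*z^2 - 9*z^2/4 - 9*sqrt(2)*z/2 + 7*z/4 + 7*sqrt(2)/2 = (z - 7/2)*(z - 1/2)*(z + 1)*(z + 2*sqrt(2))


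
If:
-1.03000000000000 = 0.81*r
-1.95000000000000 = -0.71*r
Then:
No Solution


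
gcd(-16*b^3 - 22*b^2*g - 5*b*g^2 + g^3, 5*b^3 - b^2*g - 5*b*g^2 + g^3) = b + g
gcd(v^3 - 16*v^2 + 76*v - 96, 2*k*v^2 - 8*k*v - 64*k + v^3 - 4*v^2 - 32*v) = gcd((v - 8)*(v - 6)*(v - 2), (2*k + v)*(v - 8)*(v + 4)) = v - 8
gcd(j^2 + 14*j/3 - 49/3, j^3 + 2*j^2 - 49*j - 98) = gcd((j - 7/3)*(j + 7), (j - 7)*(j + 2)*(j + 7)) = j + 7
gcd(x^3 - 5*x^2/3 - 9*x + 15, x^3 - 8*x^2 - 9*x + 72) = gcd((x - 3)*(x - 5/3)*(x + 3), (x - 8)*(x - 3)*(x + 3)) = x^2 - 9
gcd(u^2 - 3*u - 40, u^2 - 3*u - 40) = u^2 - 3*u - 40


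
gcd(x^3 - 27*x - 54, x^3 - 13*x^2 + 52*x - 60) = x - 6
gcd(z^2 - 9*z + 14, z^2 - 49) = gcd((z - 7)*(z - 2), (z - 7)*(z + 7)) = z - 7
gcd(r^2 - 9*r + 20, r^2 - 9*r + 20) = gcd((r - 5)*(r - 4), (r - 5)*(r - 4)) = r^2 - 9*r + 20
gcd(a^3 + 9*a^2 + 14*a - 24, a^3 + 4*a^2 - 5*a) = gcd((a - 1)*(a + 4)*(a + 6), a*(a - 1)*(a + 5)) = a - 1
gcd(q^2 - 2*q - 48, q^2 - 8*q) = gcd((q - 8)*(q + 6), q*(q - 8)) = q - 8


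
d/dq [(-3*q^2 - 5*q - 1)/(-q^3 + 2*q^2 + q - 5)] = (-3*q^4 - 10*q^3 + 4*q^2 + 34*q + 26)/(q^6 - 4*q^5 + 2*q^4 + 14*q^3 - 19*q^2 - 10*q + 25)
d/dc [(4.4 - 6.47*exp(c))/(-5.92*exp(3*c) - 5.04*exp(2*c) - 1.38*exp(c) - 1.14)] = (-76.6048*exp(3*c) + 45.5352*exp(2*c) + 44.352*exp(c) + 13.4478)*exp(c)/(35.0464*exp(6*c) + 59.6736*exp(5*c) + 41.7408*exp(4*c) + 27.408*exp(3*c) + 13.3956*exp(2*c) + 3.1464*exp(c) + 1.2996)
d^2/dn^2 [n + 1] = 0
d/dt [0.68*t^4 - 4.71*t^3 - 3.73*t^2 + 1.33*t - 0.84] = 2.72*t^3 - 14.13*t^2 - 7.46*t + 1.33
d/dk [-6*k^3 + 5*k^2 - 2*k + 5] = -18*k^2 + 10*k - 2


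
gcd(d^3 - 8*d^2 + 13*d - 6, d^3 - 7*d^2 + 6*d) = d^2 - 7*d + 6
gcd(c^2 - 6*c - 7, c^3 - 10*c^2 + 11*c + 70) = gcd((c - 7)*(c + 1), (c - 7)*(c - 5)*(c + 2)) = c - 7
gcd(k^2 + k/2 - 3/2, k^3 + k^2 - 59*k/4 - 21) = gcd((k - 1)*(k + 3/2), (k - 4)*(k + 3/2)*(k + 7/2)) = k + 3/2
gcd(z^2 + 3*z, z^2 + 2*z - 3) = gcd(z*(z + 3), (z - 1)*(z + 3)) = z + 3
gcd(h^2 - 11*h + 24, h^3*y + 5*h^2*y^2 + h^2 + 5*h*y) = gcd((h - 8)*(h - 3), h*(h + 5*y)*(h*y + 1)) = 1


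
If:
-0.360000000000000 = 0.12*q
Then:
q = -3.00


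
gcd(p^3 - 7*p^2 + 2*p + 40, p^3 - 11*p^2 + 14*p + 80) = p^2 - 3*p - 10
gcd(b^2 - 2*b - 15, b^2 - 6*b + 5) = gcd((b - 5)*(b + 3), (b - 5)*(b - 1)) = b - 5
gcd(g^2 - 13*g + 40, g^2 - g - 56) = g - 8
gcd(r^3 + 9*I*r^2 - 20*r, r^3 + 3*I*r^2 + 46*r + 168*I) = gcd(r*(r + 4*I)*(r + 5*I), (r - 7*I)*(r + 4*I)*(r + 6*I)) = r + 4*I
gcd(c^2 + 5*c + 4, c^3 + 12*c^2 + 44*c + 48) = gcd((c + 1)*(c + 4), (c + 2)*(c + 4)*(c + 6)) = c + 4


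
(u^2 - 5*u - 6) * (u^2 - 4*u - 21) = u^4 - 9*u^3 - 7*u^2 + 129*u + 126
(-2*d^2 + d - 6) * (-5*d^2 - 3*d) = 10*d^4 + d^3 + 27*d^2 + 18*d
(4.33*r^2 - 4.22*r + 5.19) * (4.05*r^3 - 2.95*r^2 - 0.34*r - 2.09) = 17.5365*r^5 - 29.8645*r^4 + 31.9963*r^3 - 22.9254*r^2 + 7.0552*r - 10.8471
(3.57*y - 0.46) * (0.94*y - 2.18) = 3.3558*y^2 - 8.215*y + 1.0028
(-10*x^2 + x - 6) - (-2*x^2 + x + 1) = -8*x^2 - 7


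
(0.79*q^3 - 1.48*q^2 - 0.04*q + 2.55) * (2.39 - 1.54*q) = -1.2166*q^4 + 4.1673*q^3 - 3.4756*q^2 - 4.0226*q + 6.0945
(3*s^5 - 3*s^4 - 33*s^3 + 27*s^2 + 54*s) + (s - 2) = 3*s^5 - 3*s^4 - 33*s^3 + 27*s^2 + 55*s - 2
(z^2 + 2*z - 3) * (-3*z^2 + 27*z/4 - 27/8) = -3*z^4 + 3*z^3/4 + 153*z^2/8 - 27*z + 81/8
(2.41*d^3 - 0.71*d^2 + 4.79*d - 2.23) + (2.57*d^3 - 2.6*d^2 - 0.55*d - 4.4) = 4.98*d^3 - 3.31*d^2 + 4.24*d - 6.63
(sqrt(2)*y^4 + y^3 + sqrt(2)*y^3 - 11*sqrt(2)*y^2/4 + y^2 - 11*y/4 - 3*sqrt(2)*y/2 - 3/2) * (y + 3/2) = sqrt(2)*y^5 + y^4 + 5*sqrt(2)*y^4/2 - 5*sqrt(2)*y^3/4 + 5*y^3/2 - 45*sqrt(2)*y^2/8 - 5*y^2/4 - 45*y/8 - 9*sqrt(2)*y/4 - 9/4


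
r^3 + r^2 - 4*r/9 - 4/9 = (r - 2/3)*(r + 2/3)*(r + 1)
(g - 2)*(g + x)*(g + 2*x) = g^3 + 3*g^2*x - 2*g^2 + 2*g*x^2 - 6*g*x - 4*x^2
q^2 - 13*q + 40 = (q - 8)*(q - 5)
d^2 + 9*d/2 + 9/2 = (d + 3/2)*(d + 3)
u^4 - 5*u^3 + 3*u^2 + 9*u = u*(u - 3)^2*(u + 1)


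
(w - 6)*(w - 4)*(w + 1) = w^3 - 9*w^2 + 14*w + 24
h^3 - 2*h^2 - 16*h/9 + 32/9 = (h - 2)*(h - 4/3)*(h + 4/3)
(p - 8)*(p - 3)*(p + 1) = p^3 - 10*p^2 + 13*p + 24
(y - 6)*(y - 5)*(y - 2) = y^3 - 13*y^2 + 52*y - 60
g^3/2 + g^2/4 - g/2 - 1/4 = (g/2 + 1/2)*(g - 1)*(g + 1/2)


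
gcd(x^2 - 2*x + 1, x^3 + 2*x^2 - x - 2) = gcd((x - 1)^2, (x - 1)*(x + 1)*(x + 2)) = x - 1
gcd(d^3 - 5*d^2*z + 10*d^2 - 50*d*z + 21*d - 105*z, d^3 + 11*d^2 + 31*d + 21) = d^2 + 10*d + 21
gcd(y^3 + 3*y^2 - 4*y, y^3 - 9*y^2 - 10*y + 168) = y + 4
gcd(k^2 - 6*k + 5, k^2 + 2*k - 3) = k - 1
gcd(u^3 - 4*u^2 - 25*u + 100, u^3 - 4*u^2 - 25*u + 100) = u^3 - 4*u^2 - 25*u + 100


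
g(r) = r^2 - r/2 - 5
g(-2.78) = 4.12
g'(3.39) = 6.28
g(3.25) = 3.94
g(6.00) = 28.00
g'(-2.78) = -6.06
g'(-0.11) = -0.72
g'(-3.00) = -6.50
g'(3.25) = 6.00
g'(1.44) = 2.38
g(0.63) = -4.92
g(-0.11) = -4.93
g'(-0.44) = -1.38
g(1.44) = -3.65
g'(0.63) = 0.76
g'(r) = 2*r - 1/2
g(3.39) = 4.80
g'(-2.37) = -5.24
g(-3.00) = 5.50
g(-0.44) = -4.59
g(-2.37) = 1.80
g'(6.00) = 11.50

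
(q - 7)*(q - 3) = q^2 - 10*q + 21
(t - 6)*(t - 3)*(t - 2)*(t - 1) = t^4 - 12*t^3 + 47*t^2 - 72*t + 36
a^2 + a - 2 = (a - 1)*(a + 2)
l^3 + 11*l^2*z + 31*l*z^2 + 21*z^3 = (l + z)*(l + 3*z)*(l + 7*z)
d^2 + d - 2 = (d - 1)*(d + 2)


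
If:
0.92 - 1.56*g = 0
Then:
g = 0.59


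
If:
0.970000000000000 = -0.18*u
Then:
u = -5.39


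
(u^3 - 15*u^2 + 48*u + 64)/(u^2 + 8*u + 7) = (u^2 - 16*u + 64)/(u + 7)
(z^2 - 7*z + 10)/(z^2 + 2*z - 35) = (z - 2)/(z + 7)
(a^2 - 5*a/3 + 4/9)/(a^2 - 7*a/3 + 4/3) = (a - 1/3)/(a - 1)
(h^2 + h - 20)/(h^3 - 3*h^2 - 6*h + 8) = (h + 5)/(h^2 + h - 2)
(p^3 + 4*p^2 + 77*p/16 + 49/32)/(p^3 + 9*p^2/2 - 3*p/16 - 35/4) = (8*p^2 + 18*p + 7)/(2*(4*p^2 + 11*p - 20))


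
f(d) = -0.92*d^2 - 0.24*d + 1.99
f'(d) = -1.84*d - 0.24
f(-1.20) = 0.95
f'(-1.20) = 1.97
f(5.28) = -24.93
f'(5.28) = -9.96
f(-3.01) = -5.62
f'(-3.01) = 5.30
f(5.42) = -26.34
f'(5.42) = -10.21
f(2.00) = -2.17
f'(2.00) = -3.92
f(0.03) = 1.98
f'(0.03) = -0.30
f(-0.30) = 1.98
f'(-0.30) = 0.31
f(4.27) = -15.81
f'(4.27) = -8.10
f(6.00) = -32.57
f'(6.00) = -11.28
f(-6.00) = -29.69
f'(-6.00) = 10.80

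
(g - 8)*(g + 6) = g^2 - 2*g - 48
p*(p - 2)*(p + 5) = p^3 + 3*p^2 - 10*p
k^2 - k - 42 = (k - 7)*(k + 6)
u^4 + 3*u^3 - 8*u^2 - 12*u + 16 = (u - 2)*(u - 1)*(u + 2)*(u + 4)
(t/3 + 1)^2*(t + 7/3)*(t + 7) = t^4/9 + 46*t^3/27 + 244*t^2/27 + 182*t/9 + 49/3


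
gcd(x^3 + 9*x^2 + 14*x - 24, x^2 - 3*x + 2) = x - 1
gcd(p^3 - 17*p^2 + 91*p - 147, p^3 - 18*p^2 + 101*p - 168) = p^2 - 10*p + 21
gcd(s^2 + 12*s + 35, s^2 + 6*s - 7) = s + 7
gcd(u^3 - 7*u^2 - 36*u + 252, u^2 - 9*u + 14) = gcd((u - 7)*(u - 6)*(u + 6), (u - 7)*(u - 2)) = u - 7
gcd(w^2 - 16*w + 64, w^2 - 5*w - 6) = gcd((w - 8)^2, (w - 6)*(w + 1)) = 1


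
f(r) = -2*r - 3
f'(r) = -2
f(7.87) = -18.74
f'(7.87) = -2.00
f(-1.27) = -0.46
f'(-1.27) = -2.00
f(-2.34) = 1.68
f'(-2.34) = -2.00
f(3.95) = -10.90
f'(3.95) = -2.00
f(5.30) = -13.60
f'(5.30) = -2.00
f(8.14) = -19.28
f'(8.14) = -2.00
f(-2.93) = 2.86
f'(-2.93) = -2.00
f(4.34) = -11.68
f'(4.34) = -2.00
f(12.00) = -27.00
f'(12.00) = -2.00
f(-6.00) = 9.00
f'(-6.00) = -2.00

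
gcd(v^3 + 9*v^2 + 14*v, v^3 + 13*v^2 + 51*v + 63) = v + 7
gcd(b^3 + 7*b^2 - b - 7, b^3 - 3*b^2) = 1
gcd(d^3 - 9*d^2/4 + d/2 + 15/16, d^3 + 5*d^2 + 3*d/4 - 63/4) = d - 3/2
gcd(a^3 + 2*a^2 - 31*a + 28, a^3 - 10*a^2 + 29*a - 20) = a^2 - 5*a + 4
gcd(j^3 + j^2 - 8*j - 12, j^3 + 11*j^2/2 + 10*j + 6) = j^2 + 4*j + 4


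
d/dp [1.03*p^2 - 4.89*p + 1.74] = 2.06*p - 4.89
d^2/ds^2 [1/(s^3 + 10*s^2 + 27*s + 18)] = 2*(-(3*s + 10)*(s^3 + 10*s^2 + 27*s + 18) + (3*s^2 + 20*s + 27)^2)/(s^3 + 10*s^2 + 27*s + 18)^3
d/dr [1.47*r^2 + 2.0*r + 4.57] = 2.94*r + 2.0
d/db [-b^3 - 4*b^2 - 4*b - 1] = -3*b^2 - 8*b - 4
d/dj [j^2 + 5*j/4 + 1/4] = 2*j + 5/4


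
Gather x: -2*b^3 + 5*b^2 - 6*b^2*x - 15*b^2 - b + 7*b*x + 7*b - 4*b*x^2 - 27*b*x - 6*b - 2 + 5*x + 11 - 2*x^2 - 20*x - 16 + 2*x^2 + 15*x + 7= -2*b^3 - 10*b^2 - 4*b*x^2 + x*(-6*b^2 - 20*b)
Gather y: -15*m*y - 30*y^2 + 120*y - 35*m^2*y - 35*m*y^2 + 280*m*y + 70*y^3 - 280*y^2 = 70*y^3 + y^2*(-35*m - 310) + y*(-35*m^2 + 265*m + 120)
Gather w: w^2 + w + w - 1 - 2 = w^2 + 2*w - 3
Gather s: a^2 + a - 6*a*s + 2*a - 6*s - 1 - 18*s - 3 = a^2 + 3*a + s*(-6*a - 24) - 4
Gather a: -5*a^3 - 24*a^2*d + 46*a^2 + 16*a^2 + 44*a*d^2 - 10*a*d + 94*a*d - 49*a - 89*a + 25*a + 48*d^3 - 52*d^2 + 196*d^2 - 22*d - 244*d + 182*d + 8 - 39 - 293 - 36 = -5*a^3 + a^2*(62 - 24*d) + a*(44*d^2 + 84*d - 113) + 48*d^3 + 144*d^2 - 84*d - 360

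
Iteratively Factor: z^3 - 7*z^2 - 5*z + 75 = (z + 3)*(z^2 - 10*z + 25) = (z - 5)*(z + 3)*(z - 5)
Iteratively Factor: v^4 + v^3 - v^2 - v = (v)*(v^3 + v^2 - v - 1) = v*(v - 1)*(v^2 + 2*v + 1) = v*(v - 1)*(v + 1)*(v + 1)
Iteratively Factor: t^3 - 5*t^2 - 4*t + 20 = (t - 5)*(t^2 - 4) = (t - 5)*(t - 2)*(t + 2)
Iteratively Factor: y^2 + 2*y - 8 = (y - 2)*(y + 4)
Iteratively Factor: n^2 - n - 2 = (n - 2)*(n + 1)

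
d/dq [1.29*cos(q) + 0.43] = -1.29*sin(q)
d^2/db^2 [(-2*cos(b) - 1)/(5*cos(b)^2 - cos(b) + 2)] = 5*(-90*sin(b)^4*cos(b) - 22*sin(b)^4 + 7*sin(b)^2 + 33*cos(b)/4 - 33*cos(3*b)/4 + 5*cos(5*b) + 13)/(5*sin(b)^2 + cos(b) - 7)^3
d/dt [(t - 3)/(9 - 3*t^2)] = (-t^2 + 2*t*(t - 3) + 3)/(3*(t^2 - 3)^2)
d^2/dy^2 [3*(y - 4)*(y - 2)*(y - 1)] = 18*y - 42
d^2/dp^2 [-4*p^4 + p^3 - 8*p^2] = -48*p^2 + 6*p - 16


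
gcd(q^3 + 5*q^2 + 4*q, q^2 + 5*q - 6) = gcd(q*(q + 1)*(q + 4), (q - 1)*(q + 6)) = 1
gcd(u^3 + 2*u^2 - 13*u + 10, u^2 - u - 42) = 1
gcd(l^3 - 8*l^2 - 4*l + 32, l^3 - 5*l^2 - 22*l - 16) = l^2 - 6*l - 16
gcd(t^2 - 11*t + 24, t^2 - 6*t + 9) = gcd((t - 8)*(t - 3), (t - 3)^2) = t - 3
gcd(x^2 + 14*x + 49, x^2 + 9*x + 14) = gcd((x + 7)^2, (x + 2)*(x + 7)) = x + 7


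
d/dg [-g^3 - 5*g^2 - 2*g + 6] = -3*g^2 - 10*g - 2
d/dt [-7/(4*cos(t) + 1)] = -28*sin(t)/(4*cos(t) + 1)^2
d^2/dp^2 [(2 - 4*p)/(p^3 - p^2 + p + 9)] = 4*(-(2*p - 1)*(3*p^2 - 2*p + 1)^2 + (6*p^2 - 4*p + (2*p - 1)*(3*p - 1) + 2)*(p^3 - p^2 + p + 9))/(p^3 - p^2 + p + 9)^3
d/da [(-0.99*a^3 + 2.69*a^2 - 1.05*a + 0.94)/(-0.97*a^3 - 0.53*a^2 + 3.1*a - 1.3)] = (-4.44089209850063e-16*a^5 + 3.134*a^4 - 8.175*a^3 + 14.3789*a^2 - 5.9976*a - 1.549)/(0.9409*a^6 + 1.0282*a^5 - 5.7331*a^4 - 0.764000000000001*a^3 + 10.988*a^2 - 8.06*a + 1.69)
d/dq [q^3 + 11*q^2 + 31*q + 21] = 3*q^2 + 22*q + 31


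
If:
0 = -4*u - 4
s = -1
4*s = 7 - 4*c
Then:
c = 11/4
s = -1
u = -1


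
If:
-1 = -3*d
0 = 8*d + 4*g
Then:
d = 1/3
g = -2/3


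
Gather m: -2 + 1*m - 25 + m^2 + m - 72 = m^2 + 2*m - 99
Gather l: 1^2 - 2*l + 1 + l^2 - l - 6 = l^2 - 3*l - 4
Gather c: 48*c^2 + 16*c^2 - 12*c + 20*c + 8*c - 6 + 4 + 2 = 64*c^2 + 16*c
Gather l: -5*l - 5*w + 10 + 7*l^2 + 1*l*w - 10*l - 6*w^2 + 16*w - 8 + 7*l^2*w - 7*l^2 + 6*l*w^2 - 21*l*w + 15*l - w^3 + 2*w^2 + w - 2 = 7*l^2*w + l*(6*w^2 - 20*w) - w^3 - 4*w^2 + 12*w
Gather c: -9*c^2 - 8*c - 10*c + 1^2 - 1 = -9*c^2 - 18*c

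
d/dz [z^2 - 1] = 2*z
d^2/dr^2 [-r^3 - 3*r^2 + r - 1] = -6*r - 6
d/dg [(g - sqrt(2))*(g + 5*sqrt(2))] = 2*g + 4*sqrt(2)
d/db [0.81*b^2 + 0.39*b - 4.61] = 1.62*b + 0.39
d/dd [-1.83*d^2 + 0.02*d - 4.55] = 0.02 - 3.66*d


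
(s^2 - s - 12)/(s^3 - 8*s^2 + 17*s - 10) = (s^2 - s - 12)/(s^3 - 8*s^2 + 17*s - 10)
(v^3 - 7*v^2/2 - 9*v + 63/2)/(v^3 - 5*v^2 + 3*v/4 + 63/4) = 2*(v + 3)/(2*v + 3)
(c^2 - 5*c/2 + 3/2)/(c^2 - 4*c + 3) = (c - 3/2)/(c - 3)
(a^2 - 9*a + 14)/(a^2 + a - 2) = (a^2 - 9*a + 14)/(a^2 + a - 2)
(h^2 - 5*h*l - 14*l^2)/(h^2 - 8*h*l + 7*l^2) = (h + 2*l)/(h - l)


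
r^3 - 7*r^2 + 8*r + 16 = (r - 4)^2*(r + 1)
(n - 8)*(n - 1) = n^2 - 9*n + 8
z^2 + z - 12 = (z - 3)*(z + 4)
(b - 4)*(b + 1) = b^2 - 3*b - 4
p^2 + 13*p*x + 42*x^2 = (p + 6*x)*(p + 7*x)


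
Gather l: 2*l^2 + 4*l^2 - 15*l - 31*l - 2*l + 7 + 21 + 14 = 6*l^2 - 48*l + 42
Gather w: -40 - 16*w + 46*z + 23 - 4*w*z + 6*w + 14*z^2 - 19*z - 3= w*(-4*z - 10) + 14*z^2 + 27*z - 20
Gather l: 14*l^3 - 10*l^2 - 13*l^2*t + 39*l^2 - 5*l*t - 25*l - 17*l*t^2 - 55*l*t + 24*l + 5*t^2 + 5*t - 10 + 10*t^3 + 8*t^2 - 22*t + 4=14*l^3 + l^2*(29 - 13*t) + l*(-17*t^2 - 60*t - 1) + 10*t^3 + 13*t^2 - 17*t - 6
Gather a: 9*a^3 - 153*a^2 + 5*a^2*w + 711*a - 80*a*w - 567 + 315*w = 9*a^3 + a^2*(5*w - 153) + a*(711 - 80*w) + 315*w - 567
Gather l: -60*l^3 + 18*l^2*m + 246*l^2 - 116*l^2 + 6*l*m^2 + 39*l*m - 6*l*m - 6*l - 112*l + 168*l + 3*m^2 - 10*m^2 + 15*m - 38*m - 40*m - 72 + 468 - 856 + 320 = -60*l^3 + l^2*(18*m + 130) + l*(6*m^2 + 33*m + 50) - 7*m^2 - 63*m - 140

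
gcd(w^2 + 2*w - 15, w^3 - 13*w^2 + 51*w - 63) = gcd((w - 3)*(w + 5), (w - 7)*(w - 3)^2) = w - 3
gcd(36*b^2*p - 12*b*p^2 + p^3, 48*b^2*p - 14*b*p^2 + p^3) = -6*b*p + p^2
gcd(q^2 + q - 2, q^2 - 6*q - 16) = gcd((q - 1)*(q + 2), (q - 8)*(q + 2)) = q + 2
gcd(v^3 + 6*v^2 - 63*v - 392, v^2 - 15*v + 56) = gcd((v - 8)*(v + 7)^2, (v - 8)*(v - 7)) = v - 8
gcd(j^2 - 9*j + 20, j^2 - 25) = j - 5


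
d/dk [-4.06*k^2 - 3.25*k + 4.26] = -8.12*k - 3.25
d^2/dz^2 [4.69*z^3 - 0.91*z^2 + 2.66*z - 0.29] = 28.14*z - 1.82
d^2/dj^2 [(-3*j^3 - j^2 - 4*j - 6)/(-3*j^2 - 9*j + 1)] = 2*(261*j^3 + 90*j^2 + 531*j + 541)/(27*j^6 + 243*j^5 + 702*j^4 + 567*j^3 - 234*j^2 + 27*j - 1)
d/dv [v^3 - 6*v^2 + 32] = 3*v*(v - 4)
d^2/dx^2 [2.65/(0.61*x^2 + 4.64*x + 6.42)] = (-1.97213*x^2 - 15.00112*x + 2.65*(1.22*x + 4.64)*(2.44*x + 9.28) - 20.75586)/(0.61*x^2 + 4.64*x + 6.42)^3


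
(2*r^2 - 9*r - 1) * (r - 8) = 2*r^3 - 25*r^2 + 71*r + 8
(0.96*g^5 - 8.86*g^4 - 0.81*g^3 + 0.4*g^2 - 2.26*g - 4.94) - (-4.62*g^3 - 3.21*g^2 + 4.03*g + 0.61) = 0.96*g^5 - 8.86*g^4 + 3.81*g^3 + 3.61*g^2 - 6.29*g - 5.55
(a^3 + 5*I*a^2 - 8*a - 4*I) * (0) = 0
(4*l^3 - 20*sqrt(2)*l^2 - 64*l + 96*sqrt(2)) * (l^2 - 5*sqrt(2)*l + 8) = 4*l^5 - 40*sqrt(2)*l^4 + 168*l^3 + 256*sqrt(2)*l^2 - 1472*l + 768*sqrt(2)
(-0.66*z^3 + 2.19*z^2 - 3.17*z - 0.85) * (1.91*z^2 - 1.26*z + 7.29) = -1.2606*z^5 + 5.0145*z^4 - 13.6255*z^3 + 18.3358*z^2 - 22.0383*z - 6.1965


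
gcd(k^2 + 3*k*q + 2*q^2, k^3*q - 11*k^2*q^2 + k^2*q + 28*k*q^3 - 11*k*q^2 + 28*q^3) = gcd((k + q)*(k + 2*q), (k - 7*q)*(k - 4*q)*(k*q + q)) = 1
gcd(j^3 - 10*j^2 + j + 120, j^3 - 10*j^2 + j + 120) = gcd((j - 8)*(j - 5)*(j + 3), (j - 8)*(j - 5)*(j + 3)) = j^3 - 10*j^2 + j + 120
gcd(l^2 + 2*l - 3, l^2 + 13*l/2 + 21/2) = l + 3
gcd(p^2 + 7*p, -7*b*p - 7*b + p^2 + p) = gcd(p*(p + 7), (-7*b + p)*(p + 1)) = 1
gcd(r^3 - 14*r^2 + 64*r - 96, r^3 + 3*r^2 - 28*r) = r - 4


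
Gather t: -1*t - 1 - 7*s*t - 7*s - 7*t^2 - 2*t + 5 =-7*s - 7*t^2 + t*(-7*s - 3) + 4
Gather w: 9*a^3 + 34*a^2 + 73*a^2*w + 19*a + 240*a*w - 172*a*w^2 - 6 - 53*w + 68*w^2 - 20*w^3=9*a^3 + 34*a^2 + 19*a - 20*w^3 + w^2*(68 - 172*a) + w*(73*a^2 + 240*a - 53) - 6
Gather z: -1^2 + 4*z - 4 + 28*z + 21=32*z + 16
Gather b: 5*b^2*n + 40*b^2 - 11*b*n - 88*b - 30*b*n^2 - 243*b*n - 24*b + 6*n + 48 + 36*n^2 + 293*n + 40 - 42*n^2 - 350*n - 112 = b^2*(5*n + 40) + b*(-30*n^2 - 254*n - 112) - 6*n^2 - 51*n - 24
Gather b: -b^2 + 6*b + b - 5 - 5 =-b^2 + 7*b - 10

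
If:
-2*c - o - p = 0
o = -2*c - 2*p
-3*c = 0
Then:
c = 0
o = 0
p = 0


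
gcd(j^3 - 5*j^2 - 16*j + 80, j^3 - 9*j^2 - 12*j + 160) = j^2 - j - 20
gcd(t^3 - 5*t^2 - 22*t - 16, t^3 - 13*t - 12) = t + 1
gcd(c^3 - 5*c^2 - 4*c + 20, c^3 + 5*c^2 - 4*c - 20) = c^2 - 4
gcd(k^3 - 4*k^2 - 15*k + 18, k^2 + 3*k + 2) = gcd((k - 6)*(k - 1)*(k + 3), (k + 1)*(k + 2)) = 1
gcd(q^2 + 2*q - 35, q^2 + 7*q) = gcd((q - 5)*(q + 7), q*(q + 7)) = q + 7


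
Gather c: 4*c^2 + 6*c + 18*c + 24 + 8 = 4*c^2 + 24*c + 32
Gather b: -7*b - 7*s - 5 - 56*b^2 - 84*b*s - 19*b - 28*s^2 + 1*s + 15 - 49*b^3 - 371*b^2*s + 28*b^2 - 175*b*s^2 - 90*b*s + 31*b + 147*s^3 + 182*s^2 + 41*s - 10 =-49*b^3 + b^2*(-371*s - 28) + b*(-175*s^2 - 174*s + 5) + 147*s^3 + 154*s^2 + 35*s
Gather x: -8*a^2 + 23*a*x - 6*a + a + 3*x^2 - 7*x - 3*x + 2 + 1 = -8*a^2 - 5*a + 3*x^2 + x*(23*a - 10) + 3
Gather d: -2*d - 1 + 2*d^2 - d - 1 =2*d^2 - 3*d - 2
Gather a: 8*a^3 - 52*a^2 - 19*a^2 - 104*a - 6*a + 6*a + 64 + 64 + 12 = 8*a^3 - 71*a^2 - 104*a + 140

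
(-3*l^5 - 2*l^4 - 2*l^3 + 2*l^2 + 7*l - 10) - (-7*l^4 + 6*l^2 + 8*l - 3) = -3*l^5 + 5*l^4 - 2*l^3 - 4*l^2 - l - 7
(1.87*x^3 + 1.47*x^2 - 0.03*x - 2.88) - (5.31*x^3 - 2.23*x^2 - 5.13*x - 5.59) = -3.44*x^3 + 3.7*x^2 + 5.1*x + 2.71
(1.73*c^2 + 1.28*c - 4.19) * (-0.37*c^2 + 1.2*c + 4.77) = -0.6401*c^4 + 1.6024*c^3 + 11.3384*c^2 + 1.0776*c - 19.9863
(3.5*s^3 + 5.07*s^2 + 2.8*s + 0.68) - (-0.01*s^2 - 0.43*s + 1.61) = 3.5*s^3 + 5.08*s^2 + 3.23*s - 0.93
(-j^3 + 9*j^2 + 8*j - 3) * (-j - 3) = j^4 - 6*j^3 - 35*j^2 - 21*j + 9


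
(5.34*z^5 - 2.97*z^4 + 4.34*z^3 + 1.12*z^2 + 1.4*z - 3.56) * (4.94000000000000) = 26.3796*z^5 - 14.6718*z^4 + 21.4396*z^3 + 5.5328*z^2 + 6.916*z - 17.5864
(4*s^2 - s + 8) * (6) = 24*s^2 - 6*s + 48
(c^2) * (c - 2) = c^3 - 2*c^2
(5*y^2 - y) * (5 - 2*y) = -10*y^3 + 27*y^2 - 5*y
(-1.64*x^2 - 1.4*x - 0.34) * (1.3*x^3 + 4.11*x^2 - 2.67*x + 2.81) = -2.132*x^5 - 8.5604*x^4 - 1.8172*x^3 - 2.2678*x^2 - 3.0262*x - 0.9554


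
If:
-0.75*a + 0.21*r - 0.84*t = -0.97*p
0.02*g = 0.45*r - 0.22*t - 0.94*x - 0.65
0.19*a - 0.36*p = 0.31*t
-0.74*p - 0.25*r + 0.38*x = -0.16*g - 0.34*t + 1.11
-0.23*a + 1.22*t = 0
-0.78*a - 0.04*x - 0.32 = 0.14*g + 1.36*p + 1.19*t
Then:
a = -0.81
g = 6.90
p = -0.30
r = -2.13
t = -0.15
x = -1.82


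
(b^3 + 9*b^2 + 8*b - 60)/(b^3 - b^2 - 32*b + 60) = (b + 5)/(b - 5)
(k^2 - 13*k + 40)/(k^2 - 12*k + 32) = (k - 5)/(k - 4)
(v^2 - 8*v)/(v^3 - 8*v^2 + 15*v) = (v - 8)/(v^2 - 8*v + 15)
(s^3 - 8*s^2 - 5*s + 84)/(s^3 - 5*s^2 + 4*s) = (s^2 - 4*s - 21)/(s*(s - 1))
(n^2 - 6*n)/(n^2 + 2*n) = (n - 6)/(n + 2)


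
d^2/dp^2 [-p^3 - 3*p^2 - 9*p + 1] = -6*p - 6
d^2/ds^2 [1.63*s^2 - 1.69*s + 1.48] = 3.26000000000000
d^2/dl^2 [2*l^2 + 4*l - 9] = 4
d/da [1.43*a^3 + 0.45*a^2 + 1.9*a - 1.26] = 4.29*a^2 + 0.9*a + 1.9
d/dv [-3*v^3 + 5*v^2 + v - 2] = -9*v^2 + 10*v + 1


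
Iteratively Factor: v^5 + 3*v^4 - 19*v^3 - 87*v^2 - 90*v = (v + 3)*(v^4 - 19*v^2 - 30*v) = (v + 2)*(v + 3)*(v^3 - 2*v^2 - 15*v) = (v - 5)*(v + 2)*(v + 3)*(v^2 + 3*v) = v*(v - 5)*(v + 2)*(v + 3)*(v + 3)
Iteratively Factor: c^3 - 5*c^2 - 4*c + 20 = (c - 2)*(c^2 - 3*c - 10) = (c - 2)*(c + 2)*(c - 5)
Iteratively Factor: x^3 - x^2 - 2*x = (x + 1)*(x^2 - 2*x) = (x - 2)*(x + 1)*(x)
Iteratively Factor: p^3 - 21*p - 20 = (p + 4)*(p^2 - 4*p - 5) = (p - 5)*(p + 4)*(p + 1)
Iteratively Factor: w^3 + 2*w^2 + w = (w)*(w^2 + 2*w + 1) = w*(w + 1)*(w + 1)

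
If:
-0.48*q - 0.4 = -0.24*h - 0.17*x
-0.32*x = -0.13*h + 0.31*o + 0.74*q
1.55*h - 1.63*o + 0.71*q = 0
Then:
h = 1.21067821067821 - 1.04583439436381*x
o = 1.05194805194805 - 1.06800993124523*x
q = -0.168750530515236*x - 0.227994227994228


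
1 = 1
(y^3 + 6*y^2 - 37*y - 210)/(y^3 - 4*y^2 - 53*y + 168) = (y^2 - y - 30)/(y^2 - 11*y + 24)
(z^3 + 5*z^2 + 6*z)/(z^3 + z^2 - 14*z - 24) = z/(z - 4)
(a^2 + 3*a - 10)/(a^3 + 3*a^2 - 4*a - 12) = (a + 5)/(a^2 + 5*a + 6)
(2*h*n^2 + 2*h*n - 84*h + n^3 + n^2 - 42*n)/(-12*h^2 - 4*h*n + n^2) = (-n^2 - n + 42)/(6*h - n)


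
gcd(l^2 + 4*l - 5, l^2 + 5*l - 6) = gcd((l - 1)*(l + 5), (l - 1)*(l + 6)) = l - 1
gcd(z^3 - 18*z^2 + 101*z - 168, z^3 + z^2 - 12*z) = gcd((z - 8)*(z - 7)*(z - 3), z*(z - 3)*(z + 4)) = z - 3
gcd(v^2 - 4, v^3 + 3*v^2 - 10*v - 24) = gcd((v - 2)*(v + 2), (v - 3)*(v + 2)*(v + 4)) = v + 2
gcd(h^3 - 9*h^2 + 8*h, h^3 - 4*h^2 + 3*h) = h^2 - h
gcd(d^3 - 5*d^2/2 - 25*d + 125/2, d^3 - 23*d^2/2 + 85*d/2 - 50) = d^2 - 15*d/2 + 25/2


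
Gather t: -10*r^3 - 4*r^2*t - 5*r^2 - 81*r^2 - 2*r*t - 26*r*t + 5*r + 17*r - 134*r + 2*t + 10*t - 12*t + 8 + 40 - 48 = -10*r^3 - 86*r^2 - 112*r + t*(-4*r^2 - 28*r)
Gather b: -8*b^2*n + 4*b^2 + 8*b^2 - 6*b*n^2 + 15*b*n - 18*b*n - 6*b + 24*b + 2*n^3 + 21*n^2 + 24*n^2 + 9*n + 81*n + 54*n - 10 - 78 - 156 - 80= b^2*(12 - 8*n) + b*(-6*n^2 - 3*n + 18) + 2*n^3 + 45*n^2 + 144*n - 324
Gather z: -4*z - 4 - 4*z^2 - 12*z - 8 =-4*z^2 - 16*z - 12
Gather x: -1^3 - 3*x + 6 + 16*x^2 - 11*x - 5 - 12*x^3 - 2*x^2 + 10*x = -12*x^3 + 14*x^2 - 4*x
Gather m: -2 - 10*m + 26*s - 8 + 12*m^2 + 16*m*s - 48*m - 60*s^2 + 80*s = 12*m^2 + m*(16*s - 58) - 60*s^2 + 106*s - 10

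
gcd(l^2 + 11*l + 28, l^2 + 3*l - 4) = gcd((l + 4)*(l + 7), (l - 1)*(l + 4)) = l + 4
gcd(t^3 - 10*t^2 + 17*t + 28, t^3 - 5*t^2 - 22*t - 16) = t + 1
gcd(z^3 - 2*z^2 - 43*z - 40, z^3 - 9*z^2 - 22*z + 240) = z^2 - 3*z - 40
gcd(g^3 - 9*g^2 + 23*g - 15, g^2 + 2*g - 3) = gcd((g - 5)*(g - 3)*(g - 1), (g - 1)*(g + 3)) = g - 1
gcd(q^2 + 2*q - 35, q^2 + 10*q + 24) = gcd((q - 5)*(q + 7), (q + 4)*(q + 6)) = 1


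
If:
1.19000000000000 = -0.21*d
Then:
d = -5.67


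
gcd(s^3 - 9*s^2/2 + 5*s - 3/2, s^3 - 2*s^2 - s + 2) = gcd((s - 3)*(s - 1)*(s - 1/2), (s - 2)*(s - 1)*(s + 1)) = s - 1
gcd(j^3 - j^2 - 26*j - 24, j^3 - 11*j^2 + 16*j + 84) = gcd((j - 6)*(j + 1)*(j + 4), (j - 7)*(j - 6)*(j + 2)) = j - 6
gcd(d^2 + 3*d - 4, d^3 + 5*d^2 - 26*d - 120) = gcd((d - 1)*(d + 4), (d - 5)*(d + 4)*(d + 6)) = d + 4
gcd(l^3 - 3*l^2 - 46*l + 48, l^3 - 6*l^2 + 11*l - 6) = l - 1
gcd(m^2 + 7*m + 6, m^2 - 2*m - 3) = m + 1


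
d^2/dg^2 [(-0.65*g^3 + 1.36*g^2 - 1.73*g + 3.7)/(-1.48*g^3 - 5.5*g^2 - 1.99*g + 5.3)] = (3.5527136788005e-15*g^7 - 16.539888*g^6 + 11.250072*g^5 + 72.455472*g^4 - 463.949622*g^3 - 853.0893*g^2 - 4.98779999999994*g - 284.92692)/(3.241792*g^9 + 36.1416*g^8 + 147.386688*g^7 + 228.73924*g^6 - 60.676656*g^5 - 509.29071*g^4 - 215.450801*g^3 + 400.51941*g^2 + 167.6973*g - 148.877)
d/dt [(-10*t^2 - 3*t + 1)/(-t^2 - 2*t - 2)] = (17*t^2 + 42*t + 8)/(t^4 + 4*t^3 + 8*t^2 + 8*t + 4)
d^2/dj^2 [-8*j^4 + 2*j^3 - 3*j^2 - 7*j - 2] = -96*j^2 + 12*j - 6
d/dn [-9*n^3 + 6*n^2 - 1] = 3*n*(4 - 9*n)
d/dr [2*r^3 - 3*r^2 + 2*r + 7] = 6*r^2 - 6*r + 2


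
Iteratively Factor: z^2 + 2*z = (z + 2)*(z)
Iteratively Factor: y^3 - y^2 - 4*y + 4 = (y - 2)*(y^2 + y - 2) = (y - 2)*(y - 1)*(y + 2)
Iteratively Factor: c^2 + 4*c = (c)*(c + 4)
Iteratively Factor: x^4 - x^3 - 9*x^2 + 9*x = (x - 1)*(x^3 - 9*x) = x*(x - 1)*(x^2 - 9) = x*(x - 3)*(x - 1)*(x + 3)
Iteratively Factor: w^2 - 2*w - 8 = (w - 4)*(w + 2)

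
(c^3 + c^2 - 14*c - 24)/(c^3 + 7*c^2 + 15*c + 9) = (c^2 - 2*c - 8)/(c^2 + 4*c + 3)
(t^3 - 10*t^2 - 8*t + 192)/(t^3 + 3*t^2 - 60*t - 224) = (t - 6)/(t + 7)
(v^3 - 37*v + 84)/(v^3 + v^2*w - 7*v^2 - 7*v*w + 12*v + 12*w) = (v + 7)/(v + w)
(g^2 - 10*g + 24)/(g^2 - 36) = (g - 4)/(g + 6)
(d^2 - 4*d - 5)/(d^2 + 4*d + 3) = (d - 5)/(d + 3)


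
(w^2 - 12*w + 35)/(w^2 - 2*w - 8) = (-w^2 + 12*w - 35)/(-w^2 + 2*w + 8)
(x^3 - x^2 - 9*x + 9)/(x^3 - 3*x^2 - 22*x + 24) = (x^2 - 9)/(x^2 - 2*x - 24)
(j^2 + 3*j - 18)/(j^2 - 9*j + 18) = (j + 6)/(j - 6)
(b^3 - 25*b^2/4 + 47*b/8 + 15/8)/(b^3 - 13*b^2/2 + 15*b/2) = (b + 1/4)/b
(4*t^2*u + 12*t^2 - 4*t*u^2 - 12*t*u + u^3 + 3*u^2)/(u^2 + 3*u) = 4*t^2/u - 4*t + u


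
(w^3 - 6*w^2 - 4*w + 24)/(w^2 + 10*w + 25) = (w^3 - 6*w^2 - 4*w + 24)/(w^2 + 10*w + 25)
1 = 1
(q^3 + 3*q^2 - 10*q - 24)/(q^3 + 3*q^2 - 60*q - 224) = (q^2 - q - 6)/(q^2 - q - 56)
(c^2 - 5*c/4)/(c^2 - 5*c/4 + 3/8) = 2*c*(4*c - 5)/(8*c^2 - 10*c + 3)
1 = 1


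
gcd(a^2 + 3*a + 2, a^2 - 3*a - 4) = a + 1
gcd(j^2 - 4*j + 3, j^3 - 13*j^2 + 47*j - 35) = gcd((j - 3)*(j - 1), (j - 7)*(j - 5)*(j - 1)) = j - 1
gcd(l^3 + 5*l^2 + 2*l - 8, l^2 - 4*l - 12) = l + 2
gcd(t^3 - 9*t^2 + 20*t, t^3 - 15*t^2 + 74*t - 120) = t^2 - 9*t + 20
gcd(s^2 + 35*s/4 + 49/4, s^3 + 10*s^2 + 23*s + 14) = s + 7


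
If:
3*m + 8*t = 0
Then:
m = -8*t/3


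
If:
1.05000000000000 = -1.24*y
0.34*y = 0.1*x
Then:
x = -2.88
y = -0.85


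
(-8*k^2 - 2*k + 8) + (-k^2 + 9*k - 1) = -9*k^2 + 7*k + 7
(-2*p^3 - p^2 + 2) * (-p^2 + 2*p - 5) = 2*p^5 - 3*p^4 + 8*p^3 + 3*p^2 + 4*p - 10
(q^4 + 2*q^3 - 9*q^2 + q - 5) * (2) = 2*q^4 + 4*q^3 - 18*q^2 + 2*q - 10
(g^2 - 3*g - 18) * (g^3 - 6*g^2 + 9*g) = g^5 - 9*g^4 + 9*g^3 + 81*g^2 - 162*g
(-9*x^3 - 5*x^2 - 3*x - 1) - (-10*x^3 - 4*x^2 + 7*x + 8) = x^3 - x^2 - 10*x - 9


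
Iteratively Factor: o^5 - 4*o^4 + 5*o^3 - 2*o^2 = (o - 1)*(o^4 - 3*o^3 + 2*o^2) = o*(o - 1)*(o^3 - 3*o^2 + 2*o) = o*(o - 2)*(o - 1)*(o^2 - o) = o*(o - 2)*(o - 1)^2*(o)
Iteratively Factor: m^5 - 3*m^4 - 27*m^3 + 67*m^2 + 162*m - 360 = (m - 3)*(m^4 - 27*m^2 - 14*m + 120) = (m - 3)*(m - 2)*(m^3 + 2*m^2 - 23*m - 60) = (m - 3)*(m - 2)*(m + 4)*(m^2 - 2*m - 15) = (m - 3)*(m - 2)*(m + 3)*(m + 4)*(m - 5)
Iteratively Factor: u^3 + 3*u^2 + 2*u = (u + 1)*(u^2 + 2*u) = u*(u + 1)*(u + 2)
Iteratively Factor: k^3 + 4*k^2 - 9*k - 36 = (k + 3)*(k^2 + k - 12) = (k - 3)*(k + 3)*(k + 4)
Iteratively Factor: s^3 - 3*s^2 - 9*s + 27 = (s + 3)*(s^2 - 6*s + 9) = (s - 3)*(s + 3)*(s - 3)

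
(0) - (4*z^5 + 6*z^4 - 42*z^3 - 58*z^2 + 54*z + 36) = -4*z^5 - 6*z^4 + 42*z^3 + 58*z^2 - 54*z - 36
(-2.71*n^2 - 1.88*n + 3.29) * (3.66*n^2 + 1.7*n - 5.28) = -9.9186*n^4 - 11.4878*n^3 + 23.1542*n^2 + 15.5194*n - 17.3712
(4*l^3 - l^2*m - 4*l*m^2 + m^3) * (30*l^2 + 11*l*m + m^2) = 120*l^5 + 14*l^4*m - 127*l^3*m^2 - 15*l^2*m^3 + 7*l*m^4 + m^5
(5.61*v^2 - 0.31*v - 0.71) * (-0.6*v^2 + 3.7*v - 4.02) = -3.366*v^4 + 20.943*v^3 - 23.2732*v^2 - 1.3808*v + 2.8542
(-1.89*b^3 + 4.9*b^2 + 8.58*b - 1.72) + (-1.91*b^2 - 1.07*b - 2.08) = -1.89*b^3 + 2.99*b^2 + 7.51*b - 3.8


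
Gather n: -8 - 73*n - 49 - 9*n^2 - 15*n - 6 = -9*n^2 - 88*n - 63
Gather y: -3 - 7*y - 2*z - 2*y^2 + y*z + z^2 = -2*y^2 + y*(z - 7) + z^2 - 2*z - 3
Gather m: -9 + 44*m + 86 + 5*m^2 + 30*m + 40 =5*m^2 + 74*m + 117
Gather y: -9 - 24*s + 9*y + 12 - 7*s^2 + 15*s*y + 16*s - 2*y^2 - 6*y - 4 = -7*s^2 - 8*s - 2*y^2 + y*(15*s + 3) - 1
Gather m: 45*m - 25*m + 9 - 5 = 20*m + 4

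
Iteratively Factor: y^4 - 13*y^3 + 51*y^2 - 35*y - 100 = (y - 5)*(y^3 - 8*y^2 + 11*y + 20) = (y - 5)^2*(y^2 - 3*y - 4) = (y - 5)^2*(y - 4)*(y + 1)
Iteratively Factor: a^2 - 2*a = (a)*(a - 2)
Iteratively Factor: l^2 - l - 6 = (l - 3)*(l + 2)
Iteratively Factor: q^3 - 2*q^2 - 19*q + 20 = (q - 1)*(q^2 - q - 20) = (q - 5)*(q - 1)*(q + 4)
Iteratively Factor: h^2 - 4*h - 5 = (h + 1)*(h - 5)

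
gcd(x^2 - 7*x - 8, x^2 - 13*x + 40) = x - 8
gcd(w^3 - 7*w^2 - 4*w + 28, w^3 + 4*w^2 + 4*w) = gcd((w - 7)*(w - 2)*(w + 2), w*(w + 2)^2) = w + 2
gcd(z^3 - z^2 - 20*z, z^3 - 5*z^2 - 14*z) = z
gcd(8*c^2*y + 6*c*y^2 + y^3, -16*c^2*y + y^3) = 4*c*y + y^2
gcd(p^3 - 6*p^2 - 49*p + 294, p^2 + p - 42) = p^2 + p - 42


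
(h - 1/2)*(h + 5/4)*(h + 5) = h^3 + 23*h^2/4 + 25*h/8 - 25/8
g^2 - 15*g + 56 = (g - 8)*(g - 7)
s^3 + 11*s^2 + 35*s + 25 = (s + 1)*(s + 5)^2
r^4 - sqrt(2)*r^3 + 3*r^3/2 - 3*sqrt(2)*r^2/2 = r^2*(r + 3/2)*(r - sqrt(2))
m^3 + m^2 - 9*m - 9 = (m - 3)*(m + 1)*(m + 3)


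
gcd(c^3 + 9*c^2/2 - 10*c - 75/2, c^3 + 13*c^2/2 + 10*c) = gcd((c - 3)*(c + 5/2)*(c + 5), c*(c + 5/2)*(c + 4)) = c + 5/2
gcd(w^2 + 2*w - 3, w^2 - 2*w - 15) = w + 3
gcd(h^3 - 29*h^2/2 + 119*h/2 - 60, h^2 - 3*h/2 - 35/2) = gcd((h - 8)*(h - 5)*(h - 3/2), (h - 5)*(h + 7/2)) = h - 5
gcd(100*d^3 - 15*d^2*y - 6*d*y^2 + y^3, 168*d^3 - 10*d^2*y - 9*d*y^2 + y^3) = 4*d + y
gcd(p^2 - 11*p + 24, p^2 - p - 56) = p - 8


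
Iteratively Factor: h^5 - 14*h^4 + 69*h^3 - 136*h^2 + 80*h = (h - 4)*(h^4 - 10*h^3 + 29*h^2 - 20*h) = (h - 4)^2*(h^3 - 6*h^2 + 5*h) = (h - 4)^2*(h - 1)*(h^2 - 5*h) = h*(h - 4)^2*(h - 1)*(h - 5)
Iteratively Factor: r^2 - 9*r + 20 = (r - 4)*(r - 5)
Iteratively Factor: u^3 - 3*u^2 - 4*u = (u - 4)*(u^2 + u) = (u - 4)*(u + 1)*(u)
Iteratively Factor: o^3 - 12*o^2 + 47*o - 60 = (o - 5)*(o^2 - 7*o + 12) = (o - 5)*(o - 4)*(o - 3)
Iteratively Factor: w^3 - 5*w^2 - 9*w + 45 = (w + 3)*(w^2 - 8*w + 15) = (w - 5)*(w + 3)*(w - 3)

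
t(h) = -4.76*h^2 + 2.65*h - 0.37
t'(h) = 2.65 - 9.52*h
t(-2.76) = -43.94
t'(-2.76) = 28.93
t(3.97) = -64.87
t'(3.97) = -35.14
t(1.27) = -4.68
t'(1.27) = -9.44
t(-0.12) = -0.76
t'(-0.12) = 3.79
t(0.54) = -0.33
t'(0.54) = -2.49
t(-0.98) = -7.54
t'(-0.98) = 11.98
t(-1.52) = -15.40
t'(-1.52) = 17.12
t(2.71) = -28.15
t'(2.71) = -23.15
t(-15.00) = -1111.12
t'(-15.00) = 145.45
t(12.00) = -654.01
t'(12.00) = -111.59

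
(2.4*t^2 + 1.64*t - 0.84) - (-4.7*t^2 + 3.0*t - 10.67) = 7.1*t^2 - 1.36*t + 9.83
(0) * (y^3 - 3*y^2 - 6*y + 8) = 0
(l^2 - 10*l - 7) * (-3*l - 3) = -3*l^3 + 27*l^2 + 51*l + 21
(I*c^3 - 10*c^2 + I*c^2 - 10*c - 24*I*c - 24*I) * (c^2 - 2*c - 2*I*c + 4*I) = I*c^5 - 8*c^4 - I*c^4 + 8*c^3 - 6*I*c^3 - 32*c^2 + 4*I*c^2 + 48*c + 8*I*c + 96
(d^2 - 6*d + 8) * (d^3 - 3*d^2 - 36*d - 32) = d^5 - 9*d^4 - 10*d^3 + 160*d^2 - 96*d - 256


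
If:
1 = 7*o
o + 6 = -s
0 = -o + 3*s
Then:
No Solution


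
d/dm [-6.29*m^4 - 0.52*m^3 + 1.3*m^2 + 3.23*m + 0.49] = -25.16*m^3 - 1.56*m^2 + 2.6*m + 3.23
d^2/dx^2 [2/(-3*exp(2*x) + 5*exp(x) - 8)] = 2*(-2*(6*exp(x) - 5)^2*exp(x) + (12*exp(x) - 5)*(3*exp(2*x) - 5*exp(x) + 8))*exp(x)/(3*exp(2*x) - 5*exp(x) + 8)^3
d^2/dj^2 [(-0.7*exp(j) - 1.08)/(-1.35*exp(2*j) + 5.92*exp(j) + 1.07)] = (1.27575*exp(4*j) + 13.4676*exp(3*j) - 19.82718*exp(2*j) + 39.656272*exp(j) - 6.039722)*exp(j)/(2.460375*exp(6*j) - 32.3676*exp(5*j) + 136.087695*exp(4*j) - 156.166048*exp(3*j) - 107.862099*exp(2*j) - 20.333424*exp(j) - 1.225043)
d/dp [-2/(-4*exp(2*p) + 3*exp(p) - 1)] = (6 - 16*exp(p))*exp(p)/(4*exp(2*p) - 3*exp(p) + 1)^2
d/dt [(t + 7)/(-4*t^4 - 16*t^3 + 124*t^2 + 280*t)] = (3*t^2 - 6*t - 10)/(4*t^2*(t^4 - 6*t^3 - 11*t^2 + 60*t + 100))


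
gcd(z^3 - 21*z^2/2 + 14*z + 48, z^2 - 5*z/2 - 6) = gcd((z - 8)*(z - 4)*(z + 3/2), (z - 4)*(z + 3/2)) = z^2 - 5*z/2 - 6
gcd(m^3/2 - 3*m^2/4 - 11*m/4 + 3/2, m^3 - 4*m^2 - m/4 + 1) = m - 1/2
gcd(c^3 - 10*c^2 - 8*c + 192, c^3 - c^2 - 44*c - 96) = c^2 - 4*c - 32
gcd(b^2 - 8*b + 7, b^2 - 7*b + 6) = b - 1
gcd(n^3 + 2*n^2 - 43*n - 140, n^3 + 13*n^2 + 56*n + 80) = n^2 + 9*n + 20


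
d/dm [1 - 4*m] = -4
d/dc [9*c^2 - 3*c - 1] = 18*c - 3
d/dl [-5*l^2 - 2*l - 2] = -10*l - 2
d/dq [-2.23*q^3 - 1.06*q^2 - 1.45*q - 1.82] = -6.69*q^2 - 2.12*q - 1.45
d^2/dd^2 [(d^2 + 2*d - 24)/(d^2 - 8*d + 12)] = 4*(5*d^3 - 54*d^2 + 252*d - 456)/(d^6 - 24*d^5 + 228*d^4 - 1088*d^3 + 2736*d^2 - 3456*d + 1728)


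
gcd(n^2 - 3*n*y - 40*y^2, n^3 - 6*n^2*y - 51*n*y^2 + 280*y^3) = -n + 8*y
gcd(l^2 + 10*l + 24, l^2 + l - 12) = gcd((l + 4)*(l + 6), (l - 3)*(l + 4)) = l + 4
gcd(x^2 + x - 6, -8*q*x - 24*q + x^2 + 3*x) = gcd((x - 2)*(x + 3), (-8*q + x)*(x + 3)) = x + 3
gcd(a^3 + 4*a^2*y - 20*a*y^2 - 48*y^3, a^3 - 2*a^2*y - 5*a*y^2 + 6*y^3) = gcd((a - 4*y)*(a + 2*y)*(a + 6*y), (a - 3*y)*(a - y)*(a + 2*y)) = a + 2*y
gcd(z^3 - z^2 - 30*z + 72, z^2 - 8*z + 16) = z - 4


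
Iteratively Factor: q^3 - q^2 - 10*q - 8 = (q + 1)*(q^2 - 2*q - 8) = (q + 1)*(q + 2)*(q - 4)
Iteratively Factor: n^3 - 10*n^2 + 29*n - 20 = (n - 5)*(n^2 - 5*n + 4) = (n - 5)*(n - 1)*(n - 4)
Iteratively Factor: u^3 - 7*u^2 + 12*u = (u)*(u^2 - 7*u + 12) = u*(u - 3)*(u - 4)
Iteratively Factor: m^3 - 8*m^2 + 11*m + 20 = (m - 4)*(m^2 - 4*m - 5) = (m - 5)*(m - 4)*(m + 1)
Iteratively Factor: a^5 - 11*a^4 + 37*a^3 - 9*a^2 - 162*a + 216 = (a - 4)*(a^4 - 7*a^3 + 9*a^2 + 27*a - 54) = (a - 4)*(a - 3)*(a^3 - 4*a^2 - 3*a + 18) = (a - 4)*(a - 3)*(a + 2)*(a^2 - 6*a + 9) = (a - 4)*(a - 3)^2*(a + 2)*(a - 3)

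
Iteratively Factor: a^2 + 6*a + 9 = (a + 3)*(a + 3)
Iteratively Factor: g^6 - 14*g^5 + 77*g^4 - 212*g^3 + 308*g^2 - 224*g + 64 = (g - 1)*(g^5 - 13*g^4 + 64*g^3 - 148*g^2 + 160*g - 64) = (g - 2)*(g - 1)*(g^4 - 11*g^3 + 42*g^2 - 64*g + 32) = (g - 2)^2*(g - 1)*(g^3 - 9*g^2 + 24*g - 16) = (g - 4)*(g - 2)^2*(g - 1)*(g^2 - 5*g + 4) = (g - 4)*(g - 2)^2*(g - 1)^2*(g - 4)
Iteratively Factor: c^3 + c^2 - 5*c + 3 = (c + 3)*(c^2 - 2*c + 1) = (c - 1)*(c + 3)*(c - 1)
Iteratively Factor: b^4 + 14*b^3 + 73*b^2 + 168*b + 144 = (b + 3)*(b^3 + 11*b^2 + 40*b + 48) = (b + 3)^2*(b^2 + 8*b + 16) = (b + 3)^2*(b + 4)*(b + 4)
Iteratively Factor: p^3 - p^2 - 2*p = (p + 1)*(p^2 - 2*p) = (p - 2)*(p + 1)*(p)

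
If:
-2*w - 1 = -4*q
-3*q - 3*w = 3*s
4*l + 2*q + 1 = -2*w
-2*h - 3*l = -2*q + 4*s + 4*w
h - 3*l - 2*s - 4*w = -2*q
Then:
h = -7/13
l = 2/13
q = -4/39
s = 21/26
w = -55/78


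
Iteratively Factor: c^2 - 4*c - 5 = (c + 1)*(c - 5)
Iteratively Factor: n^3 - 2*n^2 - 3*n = (n - 3)*(n^2 + n) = n*(n - 3)*(n + 1)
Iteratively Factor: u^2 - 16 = (u + 4)*(u - 4)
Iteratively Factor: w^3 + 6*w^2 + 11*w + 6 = (w + 2)*(w^2 + 4*w + 3) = (w + 1)*(w + 2)*(w + 3)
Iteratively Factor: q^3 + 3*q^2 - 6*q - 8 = (q + 1)*(q^2 + 2*q - 8) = (q + 1)*(q + 4)*(q - 2)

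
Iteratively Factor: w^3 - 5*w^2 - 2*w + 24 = (w + 2)*(w^2 - 7*w + 12) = (w - 4)*(w + 2)*(w - 3)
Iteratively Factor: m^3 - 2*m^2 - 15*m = (m + 3)*(m^2 - 5*m) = (m - 5)*(m + 3)*(m)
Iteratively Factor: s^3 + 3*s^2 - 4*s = (s - 1)*(s^2 + 4*s) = (s - 1)*(s + 4)*(s)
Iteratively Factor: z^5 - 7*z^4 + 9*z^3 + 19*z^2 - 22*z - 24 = (z - 3)*(z^4 - 4*z^3 - 3*z^2 + 10*z + 8) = (z - 4)*(z - 3)*(z^3 - 3*z - 2) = (z - 4)*(z - 3)*(z - 2)*(z^2 + 2*z + 1) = (z - 4)*(z - 3)*(z - 2)*(z + 1)*(z + 1)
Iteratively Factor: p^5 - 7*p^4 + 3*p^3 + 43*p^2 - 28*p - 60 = (p - 2)*(p^4 - 5*p^3 - 7*p^2 + 29*p + 30) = (p - 3)*(p - 2)*(p^3 - 2*p^2 - 13*p - 10) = (p - 3)*(p - 2)*(p + 1)*(p^2 - 3*p - 10) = (p - 3)*(p - 2)*(p + 1)*(p + 2)*(p - 5)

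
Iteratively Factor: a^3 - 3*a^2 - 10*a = (a + 2)*(a^2 - 5*a) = (a - 5)*(a + 2)*(a)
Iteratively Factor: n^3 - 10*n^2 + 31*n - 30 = (n - 2)*(n^2 - 8*n + 15) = (n - 5)*(n - 2)*(n - 3)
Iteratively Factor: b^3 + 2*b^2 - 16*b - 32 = (b - 4)*(b^2 + 6*b + 8) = (b - 4)*(b + 2)*(b + 4)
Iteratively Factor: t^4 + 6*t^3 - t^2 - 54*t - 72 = (t - 3)*(t^3 + 9*t^2 + 26*t + 24) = (t - 3)*(t + 3)*(t^2 + 6*t + 8) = (t - 3)*(t + 3)*(t + 4)*(t + 2)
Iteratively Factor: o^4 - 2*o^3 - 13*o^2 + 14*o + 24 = (o - 4)*(o^3 + 2*o^2 - 5*o - 6) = (o - 4)*(o + 3)*(o^2 - o - 2) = (o - 4)*(o + 1)*(o + 3)*(o - 2)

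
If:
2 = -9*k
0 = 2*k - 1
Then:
No Solution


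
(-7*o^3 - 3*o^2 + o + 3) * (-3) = 21*o^3 + 9*o^2 - 3*o - 9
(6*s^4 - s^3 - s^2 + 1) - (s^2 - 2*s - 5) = 6*s^4 - s^3 - 2*s^2 + 2*s + 6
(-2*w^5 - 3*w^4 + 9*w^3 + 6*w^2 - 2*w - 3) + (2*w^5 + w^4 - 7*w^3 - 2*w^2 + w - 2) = -2*w^4 + 2*w^3 + 4*w^2 - w - 5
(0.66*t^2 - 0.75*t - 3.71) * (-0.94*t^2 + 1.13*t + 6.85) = -0.6204*t^4 + 1.4508*t^3 + 7.1609*t^2 - 9.3298*t - 25.4135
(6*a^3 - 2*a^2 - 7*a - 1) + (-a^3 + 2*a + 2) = 5*a^3 - 2*a^2 - 5*a + 1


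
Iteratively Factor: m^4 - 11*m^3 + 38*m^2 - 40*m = (m - 5)*(m^3 - 6*m^2 + 8*m) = (m - 5)*(m - 4)*(m^2 - 2*m) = (m - 5)*(m - 4)*(m - 2)*(m)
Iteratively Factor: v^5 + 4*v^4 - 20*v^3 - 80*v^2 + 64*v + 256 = (v + 4)*(v^4 - 20*v^2 + 64) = (v - 4)*(v + 4)*(v^3 + 4*v^2 - 4*v - 16) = (v - 4)*(v - 2)*(v + 4)*(v^2 + 6*v + 8) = (v - 4)*(v - 2)*(v + 4)^2*(v + 2)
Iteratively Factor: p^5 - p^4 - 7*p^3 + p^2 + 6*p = (p)*(p^4 - p^3 - 7*p^2 + p + 6) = p*(p + 1)*(p^3 - 2*p^2 - 5*p + 6) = p*(p - 3)*(p + 1)*(p^2 + p - 2) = p*(p - 3)*(p + 1)*(p + 2)*(p - 1)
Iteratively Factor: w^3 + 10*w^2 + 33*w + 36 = (w + 3)*(w^2 + 7*w + 12) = (w + 3)*(w + 4)*(w + 3)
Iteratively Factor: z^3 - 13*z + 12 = (z - 3)*(z^2 + 3*z - 4) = (z - 3)*(z - 1)*(z + 4)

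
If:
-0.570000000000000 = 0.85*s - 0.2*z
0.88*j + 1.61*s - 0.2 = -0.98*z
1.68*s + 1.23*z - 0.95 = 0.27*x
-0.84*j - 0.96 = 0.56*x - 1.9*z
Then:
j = -17.42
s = 2.20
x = 65.88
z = 12.22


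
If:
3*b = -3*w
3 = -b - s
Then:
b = -w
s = w - 3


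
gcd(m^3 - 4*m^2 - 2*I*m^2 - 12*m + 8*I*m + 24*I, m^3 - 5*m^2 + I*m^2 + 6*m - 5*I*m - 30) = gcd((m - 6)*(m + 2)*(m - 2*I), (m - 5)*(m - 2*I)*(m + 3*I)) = m - 2*I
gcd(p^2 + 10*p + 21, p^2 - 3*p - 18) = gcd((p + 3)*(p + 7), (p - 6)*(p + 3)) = p + 3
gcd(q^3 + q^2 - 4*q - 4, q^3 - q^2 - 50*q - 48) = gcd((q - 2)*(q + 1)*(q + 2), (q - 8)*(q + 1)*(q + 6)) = q + 1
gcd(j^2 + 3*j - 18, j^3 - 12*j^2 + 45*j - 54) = j - 3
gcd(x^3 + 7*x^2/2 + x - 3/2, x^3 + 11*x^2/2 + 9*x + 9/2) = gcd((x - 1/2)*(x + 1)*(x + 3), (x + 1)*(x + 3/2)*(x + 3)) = x^2 + 4*x + 3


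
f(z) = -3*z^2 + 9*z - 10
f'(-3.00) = 27.00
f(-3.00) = -64.00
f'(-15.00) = 99.00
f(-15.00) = -820.00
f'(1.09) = 2.46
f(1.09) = -3.75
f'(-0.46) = 11.76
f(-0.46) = -14.77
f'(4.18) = -16.08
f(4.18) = -24.80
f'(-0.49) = 11.94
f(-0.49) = -15.13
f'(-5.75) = 43.50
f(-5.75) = -160.94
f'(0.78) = 4.32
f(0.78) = -4.81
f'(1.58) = -0.48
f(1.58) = -3.27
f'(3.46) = -11.76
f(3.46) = -14.77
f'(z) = 9 - 6*z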